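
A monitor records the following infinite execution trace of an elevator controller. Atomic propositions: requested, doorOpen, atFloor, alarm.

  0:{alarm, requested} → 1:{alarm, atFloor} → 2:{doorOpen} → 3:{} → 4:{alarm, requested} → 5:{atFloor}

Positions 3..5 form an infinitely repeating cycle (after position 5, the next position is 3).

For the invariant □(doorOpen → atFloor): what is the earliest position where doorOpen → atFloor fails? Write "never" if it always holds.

Check doorOpen → atFloor at each position in order: 0 ✓, 1 ✓.
At position 2 the labels are {doorOpen}, so doorOpen → atFloor is false there. This is the first violation.

2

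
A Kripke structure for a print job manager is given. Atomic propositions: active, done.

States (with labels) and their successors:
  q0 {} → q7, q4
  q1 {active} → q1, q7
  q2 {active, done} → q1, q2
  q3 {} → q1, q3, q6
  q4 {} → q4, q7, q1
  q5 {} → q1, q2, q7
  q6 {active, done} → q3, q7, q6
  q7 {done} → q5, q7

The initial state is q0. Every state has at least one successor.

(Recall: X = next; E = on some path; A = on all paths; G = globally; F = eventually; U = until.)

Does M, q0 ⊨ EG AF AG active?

Violated

States satisfying AF AG active: ∅.
States satisfying EG AF AG active: ∅.
No suitable path/successor from q0 witnesses the formula.
q0 ∉ Sat(EG AF AG active).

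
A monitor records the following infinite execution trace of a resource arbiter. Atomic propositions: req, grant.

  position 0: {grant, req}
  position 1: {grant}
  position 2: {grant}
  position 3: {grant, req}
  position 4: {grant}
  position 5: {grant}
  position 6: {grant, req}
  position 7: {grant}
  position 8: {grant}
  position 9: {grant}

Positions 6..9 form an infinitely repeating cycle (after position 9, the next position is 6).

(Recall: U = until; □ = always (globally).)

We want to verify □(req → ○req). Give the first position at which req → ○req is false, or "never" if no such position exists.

0

At position 0 the labels are {grant, req} and the next position 1 has {grant}, so req → ○req is false there. This is the first violation.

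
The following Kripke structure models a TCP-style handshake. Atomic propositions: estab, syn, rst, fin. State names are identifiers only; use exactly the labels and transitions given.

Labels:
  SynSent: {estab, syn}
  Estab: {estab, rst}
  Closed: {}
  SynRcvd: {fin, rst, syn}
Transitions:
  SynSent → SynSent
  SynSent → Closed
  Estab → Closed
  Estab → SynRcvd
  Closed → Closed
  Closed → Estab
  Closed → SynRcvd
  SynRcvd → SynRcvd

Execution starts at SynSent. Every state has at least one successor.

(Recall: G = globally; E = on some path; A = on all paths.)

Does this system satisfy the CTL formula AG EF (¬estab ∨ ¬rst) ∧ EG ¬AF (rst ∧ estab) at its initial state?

Yes

States satisfying EF (¬estab ∨ ¬rst): {SynSent, Estab, Closed, SynRcvd}.
States satisfying AG EF (¬estab ∨ ¬rst): {SynSent, Estab, Closed, SynRcvd}.
States satisfying ¬AF (rst ∧ estab): {SynSent, Closed, SynRcvd}.
States satisfying EG ¬AF (rst ∧ estab): {SynSent, Closed, SynRcvd}.
States satisfying AG EF (¬estab ∨ ¬rst) ∧ EG ¬AF (rst ∧ estab): {SynSent, Closed, SynRcvd}.
SynSent ∈ Sat(AG EF (¬estab ∨ ¬rst) ∧ EG ¬AF (rst ∧ estab)).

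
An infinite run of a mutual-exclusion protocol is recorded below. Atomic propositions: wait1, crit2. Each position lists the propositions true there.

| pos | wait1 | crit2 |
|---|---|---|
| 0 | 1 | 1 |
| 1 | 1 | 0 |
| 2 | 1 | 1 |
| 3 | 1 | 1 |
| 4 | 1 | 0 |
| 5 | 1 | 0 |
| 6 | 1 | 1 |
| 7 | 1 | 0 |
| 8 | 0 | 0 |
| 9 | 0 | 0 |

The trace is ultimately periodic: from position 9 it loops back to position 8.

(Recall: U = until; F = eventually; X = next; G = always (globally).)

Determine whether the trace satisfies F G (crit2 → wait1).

G (crit2 → wait1) holds at position 0, which is reachable from 0, so F G (crit2 → wait1) holds.

Holds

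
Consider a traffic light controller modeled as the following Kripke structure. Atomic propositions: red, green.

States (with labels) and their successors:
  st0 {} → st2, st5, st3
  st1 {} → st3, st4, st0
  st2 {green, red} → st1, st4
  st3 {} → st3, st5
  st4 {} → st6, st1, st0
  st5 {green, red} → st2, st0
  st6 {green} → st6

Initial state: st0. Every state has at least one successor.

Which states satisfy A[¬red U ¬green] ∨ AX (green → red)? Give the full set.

States satisfying ¬red: {st0, st1, st3, st4, st6}.
States satisfying ¬green: {st0, st1, st3, st4}.
States satisfying A[¬red U ¬green]: {st0, st1, st3, st4}.
States satisfying green → red: {st0, st1, st2, st3, st4, st5}.
States satisfying AX (green → red): {st0, st1, st2, st3, st5}.
States satisfying A[¬red U ¬green] ∨ AX (green → red): {st0, st1, st2, st3, st4, st5}.

{st0, st1, st2, st3, st4, st5}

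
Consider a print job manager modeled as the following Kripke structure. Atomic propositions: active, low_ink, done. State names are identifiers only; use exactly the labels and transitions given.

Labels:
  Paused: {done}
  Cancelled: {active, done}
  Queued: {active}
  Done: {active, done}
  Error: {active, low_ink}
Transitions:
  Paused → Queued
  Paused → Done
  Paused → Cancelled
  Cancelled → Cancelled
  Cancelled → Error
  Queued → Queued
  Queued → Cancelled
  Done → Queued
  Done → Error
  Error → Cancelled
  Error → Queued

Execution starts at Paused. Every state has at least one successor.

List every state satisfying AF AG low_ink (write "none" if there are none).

States satisfying AG low_ink: ∅.
States satisfying AF AG low_ink: ∅.

none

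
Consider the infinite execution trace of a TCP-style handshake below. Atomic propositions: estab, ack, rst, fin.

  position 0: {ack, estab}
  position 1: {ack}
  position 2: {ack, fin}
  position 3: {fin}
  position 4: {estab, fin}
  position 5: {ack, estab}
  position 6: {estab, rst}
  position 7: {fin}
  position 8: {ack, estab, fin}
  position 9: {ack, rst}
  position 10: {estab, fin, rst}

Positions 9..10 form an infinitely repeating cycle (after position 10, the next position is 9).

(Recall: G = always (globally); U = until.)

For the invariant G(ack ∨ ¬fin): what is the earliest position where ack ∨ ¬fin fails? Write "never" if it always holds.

3

Check ack ∨ ¬fin at each position in order: 0 ✓, 1 ✓, 2 ✓.
At position 3 the labels are {fin}, so ack ∨ ¬fin is false there. This is the first violation.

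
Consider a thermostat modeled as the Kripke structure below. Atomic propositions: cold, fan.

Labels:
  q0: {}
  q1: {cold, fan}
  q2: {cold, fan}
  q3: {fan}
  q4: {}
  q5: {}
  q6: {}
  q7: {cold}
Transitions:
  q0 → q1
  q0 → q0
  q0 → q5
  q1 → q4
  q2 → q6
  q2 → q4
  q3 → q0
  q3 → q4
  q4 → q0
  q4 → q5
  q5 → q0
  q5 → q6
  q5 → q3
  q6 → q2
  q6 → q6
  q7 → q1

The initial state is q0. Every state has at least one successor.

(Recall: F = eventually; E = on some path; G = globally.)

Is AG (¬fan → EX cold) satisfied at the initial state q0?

Does not hold

States satisfying ¬fan → EX cold: {q0, q1, q2, q3, q6, q7}.
States satisfying AG (¬fan → EX cold): ∅.
q4 is reachable from q0 and violates ¬fan → EX cold, so AG fails at q0.
q0 ∉ Sat(AG (¬fan → EX cold)).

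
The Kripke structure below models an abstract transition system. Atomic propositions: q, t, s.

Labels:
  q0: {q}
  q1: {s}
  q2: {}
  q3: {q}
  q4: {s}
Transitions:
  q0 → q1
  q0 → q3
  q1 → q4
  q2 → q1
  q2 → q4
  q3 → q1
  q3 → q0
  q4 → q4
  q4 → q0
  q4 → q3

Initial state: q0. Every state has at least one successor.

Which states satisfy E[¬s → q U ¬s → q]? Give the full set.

States satisfying ¬s → q: {q0, q1, q3, q4}.
States satisfying E[¬s → q U ¬s → q]: {q0, q1, q3, q4}.

{q0, q1, q3, q4}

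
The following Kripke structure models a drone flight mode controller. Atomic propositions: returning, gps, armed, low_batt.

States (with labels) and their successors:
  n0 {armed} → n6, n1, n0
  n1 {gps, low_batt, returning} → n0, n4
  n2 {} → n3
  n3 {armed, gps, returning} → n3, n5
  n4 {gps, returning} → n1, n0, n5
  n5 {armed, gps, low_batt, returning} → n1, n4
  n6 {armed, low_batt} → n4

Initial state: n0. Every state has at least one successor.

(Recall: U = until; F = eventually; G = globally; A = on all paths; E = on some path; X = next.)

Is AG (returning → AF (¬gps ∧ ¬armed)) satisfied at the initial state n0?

States satisfying returning → AF (¬gps ∧ ¬armed): {n0, n2, n6}.
States satisfying AG (returning → AF (¬gps ∧ ¬armed)): ∅.
n1 is reachable from n0 and violates returning → AF (¬gps ∧ ¬armed), so AG fails at n0.
n0 ∉ Sat(AG (returning → AF (¬gps ∧ ¬armed))).

Does not hold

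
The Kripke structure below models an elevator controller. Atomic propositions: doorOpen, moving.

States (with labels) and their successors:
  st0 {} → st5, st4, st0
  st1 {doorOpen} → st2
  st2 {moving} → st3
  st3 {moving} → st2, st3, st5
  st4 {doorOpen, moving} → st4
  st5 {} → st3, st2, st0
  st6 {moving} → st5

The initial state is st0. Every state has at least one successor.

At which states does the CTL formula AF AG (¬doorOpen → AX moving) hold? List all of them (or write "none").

States satisfying AG (¬doorOpen → AX moving): {st4}.
States satisfying AF AG (¬doorOpen → AX moving): {st4}.

{st4}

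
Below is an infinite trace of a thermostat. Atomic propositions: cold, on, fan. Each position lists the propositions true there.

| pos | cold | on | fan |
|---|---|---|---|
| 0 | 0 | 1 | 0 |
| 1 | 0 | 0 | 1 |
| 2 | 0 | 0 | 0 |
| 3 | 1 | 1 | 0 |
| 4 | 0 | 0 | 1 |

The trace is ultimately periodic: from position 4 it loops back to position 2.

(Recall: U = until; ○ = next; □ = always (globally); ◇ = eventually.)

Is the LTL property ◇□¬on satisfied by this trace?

□¬on is false at every position 0..4, so it never becomes true and ◇□¬on fails.

Violated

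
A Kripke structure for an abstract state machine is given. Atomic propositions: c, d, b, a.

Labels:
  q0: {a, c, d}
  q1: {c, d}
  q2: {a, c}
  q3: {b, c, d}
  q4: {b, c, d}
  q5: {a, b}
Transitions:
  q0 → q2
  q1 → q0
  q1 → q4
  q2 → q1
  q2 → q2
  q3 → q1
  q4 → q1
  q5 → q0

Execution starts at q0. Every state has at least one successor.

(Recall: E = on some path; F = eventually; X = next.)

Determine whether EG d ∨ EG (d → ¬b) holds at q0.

Holds

States satisfying d: {q0, q1, q3, q4}.
States satisfying EG d: {q1, q3, q4}.
States satisfying d → ¬b: {q0, q1, q2, q5}.
States satisfying EG (d → ¬b): {q0, q1, q2, q5}.
States satisfying EG d ∨ EG (d → ¬b): {q0, q1, q2, q3, q4, q5}.
q0 ∈ Sat(EG d ∨ EG (d → ¬b)).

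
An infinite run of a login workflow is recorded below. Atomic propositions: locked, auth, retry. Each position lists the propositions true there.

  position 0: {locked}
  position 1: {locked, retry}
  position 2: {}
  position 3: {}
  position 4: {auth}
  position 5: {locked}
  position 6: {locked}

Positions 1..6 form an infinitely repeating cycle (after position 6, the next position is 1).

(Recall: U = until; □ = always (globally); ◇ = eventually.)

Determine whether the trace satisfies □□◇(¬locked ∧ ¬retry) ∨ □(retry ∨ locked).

Yes

□◇(¬locked ∧ ¬retry) holds at every position 0..6, and those are all positions ever visited, so □□◇(¬locked ∧ ¬retry) holds.
retry ∨ locked must hold at every position from 0 onward. It fails at position 2, so □(retry ∨ locked) is false.
At position 0: □□◇(¬locked ∧ ¬retry) is true; □(retry ∨ locked) is false; so □□◇(¬locked ∧ ¬retry) ∨ □(retry ∨ locked) is true.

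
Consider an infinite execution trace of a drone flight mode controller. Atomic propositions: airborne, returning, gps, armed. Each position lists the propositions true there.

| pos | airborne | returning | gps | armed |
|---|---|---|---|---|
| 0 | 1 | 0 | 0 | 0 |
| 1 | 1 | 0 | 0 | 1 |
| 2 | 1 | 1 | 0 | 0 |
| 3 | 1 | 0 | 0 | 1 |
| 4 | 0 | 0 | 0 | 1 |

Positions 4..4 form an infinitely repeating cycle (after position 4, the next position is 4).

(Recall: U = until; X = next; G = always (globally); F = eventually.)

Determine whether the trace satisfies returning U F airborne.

Walking from position 0: F airborne first holds at position 0, and returning holds at every earlier position along the way, so returning U F airborne holds.

Satisfied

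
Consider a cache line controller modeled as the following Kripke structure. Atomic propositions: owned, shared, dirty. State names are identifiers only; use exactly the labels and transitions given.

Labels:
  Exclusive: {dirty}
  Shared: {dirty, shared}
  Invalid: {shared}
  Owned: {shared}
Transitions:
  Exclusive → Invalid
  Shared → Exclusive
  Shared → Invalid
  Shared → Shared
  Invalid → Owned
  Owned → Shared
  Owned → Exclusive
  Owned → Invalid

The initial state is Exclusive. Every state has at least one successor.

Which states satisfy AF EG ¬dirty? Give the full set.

States satisfying EG ¬dirty: {Invalid, Owned}.
States satisfying AF EG ¬dirty: {Exclusive, Invalid, Owned}.

{Exclusive, Invalid, Owned}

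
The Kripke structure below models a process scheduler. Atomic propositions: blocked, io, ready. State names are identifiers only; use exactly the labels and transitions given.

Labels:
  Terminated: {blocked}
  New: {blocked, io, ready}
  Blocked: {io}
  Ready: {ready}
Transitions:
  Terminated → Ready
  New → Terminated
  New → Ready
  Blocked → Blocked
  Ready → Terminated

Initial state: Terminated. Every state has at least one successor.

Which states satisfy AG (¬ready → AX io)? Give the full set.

{Blocked}

States satisfying ¬ready → AX io: {New, Blocked, Ready}.
States satisfying AG (¬ready → AX io): {Blocked}.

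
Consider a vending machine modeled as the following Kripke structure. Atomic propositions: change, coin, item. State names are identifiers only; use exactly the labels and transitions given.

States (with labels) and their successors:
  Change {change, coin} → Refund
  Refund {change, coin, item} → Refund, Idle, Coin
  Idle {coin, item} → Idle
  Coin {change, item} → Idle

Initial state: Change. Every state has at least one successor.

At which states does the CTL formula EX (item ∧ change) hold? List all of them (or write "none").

States satisfying item ∧ change: {Refund, Coin}.
States satisfying EX (item ∧ change): {Change, Refund}.

{Change, Refund}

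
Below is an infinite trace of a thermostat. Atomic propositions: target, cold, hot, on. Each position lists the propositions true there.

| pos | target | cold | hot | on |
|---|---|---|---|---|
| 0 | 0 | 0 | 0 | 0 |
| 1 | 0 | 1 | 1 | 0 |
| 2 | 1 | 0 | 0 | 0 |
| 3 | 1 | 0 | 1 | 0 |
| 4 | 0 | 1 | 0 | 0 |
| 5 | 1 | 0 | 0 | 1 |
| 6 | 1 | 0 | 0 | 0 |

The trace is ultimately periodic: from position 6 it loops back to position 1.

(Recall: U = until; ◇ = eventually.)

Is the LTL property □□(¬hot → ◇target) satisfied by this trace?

Holds

□(¬hot → ◇target) holds at every position 0..6, and those are all positions ever visited, so □□(¬hot → ◇target) holds.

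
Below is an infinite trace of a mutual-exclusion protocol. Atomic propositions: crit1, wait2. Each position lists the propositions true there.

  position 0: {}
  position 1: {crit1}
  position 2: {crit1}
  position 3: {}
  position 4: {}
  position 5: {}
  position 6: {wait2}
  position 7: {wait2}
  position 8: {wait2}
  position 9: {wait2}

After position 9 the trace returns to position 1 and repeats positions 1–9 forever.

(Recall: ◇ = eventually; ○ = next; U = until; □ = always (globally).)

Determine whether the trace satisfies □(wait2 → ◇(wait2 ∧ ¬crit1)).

Holds

wait2 → ◇(wait2 ∧ ¬crit1) holds at every position 0..9, and those are all positions ever visited, so □(wait2 → ◇(wait2 ∧ ¬crit1)) holds.
Positions where wait2 holds: 6, 7, 8, 9.
Check ◇(wait2 ∧ ¬crit1) at each: 6→ok, 7→ok, 8→ok, 9→ok.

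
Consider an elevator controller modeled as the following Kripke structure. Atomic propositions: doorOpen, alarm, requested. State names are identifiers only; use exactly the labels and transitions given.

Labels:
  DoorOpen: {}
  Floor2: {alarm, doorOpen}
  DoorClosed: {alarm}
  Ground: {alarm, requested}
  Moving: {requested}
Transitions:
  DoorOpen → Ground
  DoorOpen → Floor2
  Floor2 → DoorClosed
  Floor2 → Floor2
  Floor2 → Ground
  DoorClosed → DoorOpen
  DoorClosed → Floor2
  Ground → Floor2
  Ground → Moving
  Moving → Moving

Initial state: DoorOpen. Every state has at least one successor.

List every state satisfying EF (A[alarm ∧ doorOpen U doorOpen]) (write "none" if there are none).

States satisfying A[alarm ∧ doorOpen U doorOpen]: {Floor2}.
States satisfying EF (A[alarm ∧ doorOpen U doorOpen]): {DoorOpen, Floor2, DoorClosed, Ground}.

{DoorOpen, Floor2, DoorClosed, Ground}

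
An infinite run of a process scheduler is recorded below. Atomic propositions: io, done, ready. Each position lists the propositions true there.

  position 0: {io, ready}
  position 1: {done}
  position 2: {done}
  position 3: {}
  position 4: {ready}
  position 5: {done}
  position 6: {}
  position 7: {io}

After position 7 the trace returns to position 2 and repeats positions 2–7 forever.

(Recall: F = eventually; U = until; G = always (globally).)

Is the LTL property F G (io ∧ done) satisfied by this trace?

G (io ∧ done) is false at every position 0..7, so it never becomes true and F G (io ∧ done) fails.

Violated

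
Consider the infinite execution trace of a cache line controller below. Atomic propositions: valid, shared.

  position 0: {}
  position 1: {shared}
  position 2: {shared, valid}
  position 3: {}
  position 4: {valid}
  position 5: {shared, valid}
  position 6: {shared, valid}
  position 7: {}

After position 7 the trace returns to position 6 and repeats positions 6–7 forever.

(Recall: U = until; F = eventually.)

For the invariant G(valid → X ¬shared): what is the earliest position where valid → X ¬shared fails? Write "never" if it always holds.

4

Check valid → X ¬shared at each position in order: 0 ✓, 1 ✓, 2 ✓, 3 ✓.
At position 4 the labels are {valid} and the next position 5 has {shared, valid}, so valid → X ¬shared is false there. This is the first violation.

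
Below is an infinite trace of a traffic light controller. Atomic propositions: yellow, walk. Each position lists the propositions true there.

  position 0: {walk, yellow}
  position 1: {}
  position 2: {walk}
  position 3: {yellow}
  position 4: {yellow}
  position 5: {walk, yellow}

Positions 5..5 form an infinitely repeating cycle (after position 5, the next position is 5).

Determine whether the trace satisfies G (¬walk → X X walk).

¬walk → X X walk must hold at every position from 0 onward. It fails at position 1, so G (¬walk → X X walk) is false.
Positions where ¬walk holds: 1, 3, 4.
Check X X walk at each: 1→fails, 3→ok, 4→ok.

Violated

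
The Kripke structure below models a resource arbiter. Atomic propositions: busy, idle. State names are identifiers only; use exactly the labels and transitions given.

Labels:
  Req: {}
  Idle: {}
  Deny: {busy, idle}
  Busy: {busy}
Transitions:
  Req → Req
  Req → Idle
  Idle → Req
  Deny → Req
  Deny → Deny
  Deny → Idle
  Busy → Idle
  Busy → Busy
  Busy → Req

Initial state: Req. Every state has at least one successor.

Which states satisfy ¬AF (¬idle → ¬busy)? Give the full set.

States satisfying ¬idle → ¬busy: {Req, Idle, Deny}.
States satisfying AF (¬idle → ¬busy): {Req, Idle, Deny}.
States satisfying ¬AF (¬idle → ¬busy): {Busy}.

{Busy}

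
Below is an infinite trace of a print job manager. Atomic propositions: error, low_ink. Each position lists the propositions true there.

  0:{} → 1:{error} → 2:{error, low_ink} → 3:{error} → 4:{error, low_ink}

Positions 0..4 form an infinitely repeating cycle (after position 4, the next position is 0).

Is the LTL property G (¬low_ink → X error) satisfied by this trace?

Yes

¬low_ink → X error holds at every position 0..4, and those are all positions ever visited, so G (¬low_ink → X error) holds.
Positions where ¬low_ink holds: 0, 1, 3.
Check X error at each: 0→ok, 1→ok, 3→ok.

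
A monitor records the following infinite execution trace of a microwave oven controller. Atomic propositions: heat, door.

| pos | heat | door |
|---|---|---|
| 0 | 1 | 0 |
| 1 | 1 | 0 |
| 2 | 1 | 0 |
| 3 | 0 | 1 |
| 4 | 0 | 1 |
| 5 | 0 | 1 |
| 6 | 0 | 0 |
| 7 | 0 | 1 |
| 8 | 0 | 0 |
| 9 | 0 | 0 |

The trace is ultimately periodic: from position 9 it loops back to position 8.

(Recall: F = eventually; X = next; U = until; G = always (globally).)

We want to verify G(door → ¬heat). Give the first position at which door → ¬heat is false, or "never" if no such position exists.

never

door → ¬heat holds at every position 0..9, and those are all the positions the trace ever visits, so the invariant G(door → ¬heat) is never violated.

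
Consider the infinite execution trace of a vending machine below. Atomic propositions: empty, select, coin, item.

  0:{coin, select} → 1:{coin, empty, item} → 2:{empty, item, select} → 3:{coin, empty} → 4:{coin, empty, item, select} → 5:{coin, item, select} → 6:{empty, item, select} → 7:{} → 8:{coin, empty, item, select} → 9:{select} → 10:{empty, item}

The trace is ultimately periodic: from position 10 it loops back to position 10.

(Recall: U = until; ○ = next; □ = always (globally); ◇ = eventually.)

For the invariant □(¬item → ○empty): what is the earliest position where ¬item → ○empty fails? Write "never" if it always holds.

never

¬item → ○empty holds at every position 0..10, and those are all the positions the trace ever visits, so the invariant □(¬item → ○empty) is never violated.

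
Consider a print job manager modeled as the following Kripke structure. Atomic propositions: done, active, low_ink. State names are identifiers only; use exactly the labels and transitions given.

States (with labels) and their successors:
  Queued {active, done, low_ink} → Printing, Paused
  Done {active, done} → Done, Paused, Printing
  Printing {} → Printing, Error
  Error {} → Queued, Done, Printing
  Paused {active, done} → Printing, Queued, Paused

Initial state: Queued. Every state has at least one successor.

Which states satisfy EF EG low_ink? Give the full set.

States satisfying EG low_ink: ∅.
States satisfying EF EG low_ink: ∅.

none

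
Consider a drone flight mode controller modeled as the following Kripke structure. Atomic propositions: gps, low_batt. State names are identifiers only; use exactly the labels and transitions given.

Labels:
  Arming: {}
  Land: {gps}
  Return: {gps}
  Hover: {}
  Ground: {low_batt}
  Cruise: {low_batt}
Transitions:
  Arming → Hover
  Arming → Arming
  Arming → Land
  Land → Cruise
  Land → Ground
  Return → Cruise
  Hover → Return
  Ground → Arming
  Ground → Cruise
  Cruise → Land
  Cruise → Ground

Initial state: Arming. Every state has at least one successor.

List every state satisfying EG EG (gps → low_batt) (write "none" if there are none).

States satisfying EG (gps → low_batt): {Arming, Ground, Cruise}.
States satisfying EG EG (gps → low_batt): {Arming, Ground, Cruise}.

{Arming, Ground, Cruise}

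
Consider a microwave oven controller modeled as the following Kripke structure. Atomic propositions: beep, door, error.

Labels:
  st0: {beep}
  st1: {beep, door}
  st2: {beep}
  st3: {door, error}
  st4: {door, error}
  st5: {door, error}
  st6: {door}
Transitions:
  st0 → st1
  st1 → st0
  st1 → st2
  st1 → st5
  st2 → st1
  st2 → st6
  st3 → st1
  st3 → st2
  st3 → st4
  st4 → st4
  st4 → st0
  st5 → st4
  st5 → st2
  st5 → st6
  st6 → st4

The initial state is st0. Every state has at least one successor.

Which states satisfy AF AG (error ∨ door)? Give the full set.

States satisfying AG (error ∨ door): ∅.
States satisfying AF AG (error ∨ door): ∅.

none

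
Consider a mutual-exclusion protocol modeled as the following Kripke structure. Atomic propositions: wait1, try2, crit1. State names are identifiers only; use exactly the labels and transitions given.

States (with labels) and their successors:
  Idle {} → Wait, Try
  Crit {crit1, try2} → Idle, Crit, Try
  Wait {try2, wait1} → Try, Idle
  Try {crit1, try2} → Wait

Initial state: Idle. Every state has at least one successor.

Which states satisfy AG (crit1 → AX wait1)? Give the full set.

States satisfying crit1 → AX wait1: {Idle, Wait, Try}.
States satisfying AG (crit1 → AX wait1): {Idle, Wait, Try}.

{Idle, Wait, Try}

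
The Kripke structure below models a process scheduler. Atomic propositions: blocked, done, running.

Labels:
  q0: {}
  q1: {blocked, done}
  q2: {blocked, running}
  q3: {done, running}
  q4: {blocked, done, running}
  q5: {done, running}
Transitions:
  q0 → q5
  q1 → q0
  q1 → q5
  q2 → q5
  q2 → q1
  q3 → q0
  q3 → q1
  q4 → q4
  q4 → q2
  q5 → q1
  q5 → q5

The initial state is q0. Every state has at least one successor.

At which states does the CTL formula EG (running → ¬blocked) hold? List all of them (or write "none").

{q0, q1, q3, q5}

States satisfying running → ¬blocked: {q0, q1, q3, q5}.
States satisfying EG (running → ¬blocked): {q0, q1, q3, q5}.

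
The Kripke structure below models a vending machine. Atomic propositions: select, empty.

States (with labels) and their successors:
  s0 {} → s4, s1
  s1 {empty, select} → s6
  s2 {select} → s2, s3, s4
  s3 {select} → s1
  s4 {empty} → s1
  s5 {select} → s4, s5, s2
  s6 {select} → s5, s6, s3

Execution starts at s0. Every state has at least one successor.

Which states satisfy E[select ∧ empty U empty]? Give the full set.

{s1, s4}

States satisfying select ∧ empty: {s1}.
States satisfying empty: {s1, s4}.
States satisfying E[select ∧ empty U empty]: {s1, s4}.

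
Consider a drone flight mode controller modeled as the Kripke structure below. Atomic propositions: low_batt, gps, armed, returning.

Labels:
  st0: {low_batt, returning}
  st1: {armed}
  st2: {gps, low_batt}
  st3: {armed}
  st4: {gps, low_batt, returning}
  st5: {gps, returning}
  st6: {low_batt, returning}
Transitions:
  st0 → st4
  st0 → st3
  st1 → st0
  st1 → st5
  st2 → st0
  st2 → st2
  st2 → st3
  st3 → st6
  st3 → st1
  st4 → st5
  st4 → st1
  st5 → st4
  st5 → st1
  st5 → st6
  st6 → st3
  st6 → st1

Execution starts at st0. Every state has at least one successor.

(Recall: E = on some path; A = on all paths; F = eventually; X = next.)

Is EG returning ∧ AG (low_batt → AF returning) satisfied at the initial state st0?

Yes

States satisfying returning: {st0, st4, st5, st6}.
States satisfying EG returning: {st0, st4, st5}.
States satisfying low_batt → AF returning: {st0, st1, st3, st4, st5, st6}.
States satisfying AG (low_batt → AF returning): {st0, st1, st3, st4, st5, st6}.
States satisfying EG returning ∧ AG (low_batt → AF returning): {st0, st4, st5}.
st0 ∈ Sat(EG returning ∧ AG (low_batt → AF returning)).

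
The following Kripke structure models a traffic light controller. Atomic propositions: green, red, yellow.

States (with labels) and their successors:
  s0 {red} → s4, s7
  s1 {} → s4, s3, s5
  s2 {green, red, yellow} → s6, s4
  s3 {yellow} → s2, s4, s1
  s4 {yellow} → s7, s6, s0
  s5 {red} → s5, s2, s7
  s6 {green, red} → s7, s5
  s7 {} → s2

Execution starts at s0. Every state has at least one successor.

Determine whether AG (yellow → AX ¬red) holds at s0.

No

States satisfying yellow → AX ¬red: {s0, s1, s5, s6, s7}.
States satisfying AG (yellow → AX ¬red): ∅.
s2 is reachable from s0 and violates yellow → AX ¬red, so AG fails at s0.
s0 ∉ Sat(AG (yellow → AX ¬red)).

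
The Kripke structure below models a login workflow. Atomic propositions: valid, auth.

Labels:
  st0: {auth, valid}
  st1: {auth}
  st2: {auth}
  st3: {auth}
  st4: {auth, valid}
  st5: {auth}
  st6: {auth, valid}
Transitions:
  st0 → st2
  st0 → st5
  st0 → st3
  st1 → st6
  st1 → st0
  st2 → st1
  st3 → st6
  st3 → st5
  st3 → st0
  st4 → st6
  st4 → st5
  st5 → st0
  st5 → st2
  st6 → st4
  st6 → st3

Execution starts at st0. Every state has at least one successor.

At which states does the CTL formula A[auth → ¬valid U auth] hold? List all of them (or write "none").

States satisfying auth → ¬valid: {st1, st2, st3, st5}.
States satisfying auth: {st0, st1, st2, st3, st4, st5, st6}.
States satisfying A[auth → ¬valid U auth]: {st0, st1, st2, st3, st4, st5, st6}.

{st0, st1, st2, st3, st4, st5, st6}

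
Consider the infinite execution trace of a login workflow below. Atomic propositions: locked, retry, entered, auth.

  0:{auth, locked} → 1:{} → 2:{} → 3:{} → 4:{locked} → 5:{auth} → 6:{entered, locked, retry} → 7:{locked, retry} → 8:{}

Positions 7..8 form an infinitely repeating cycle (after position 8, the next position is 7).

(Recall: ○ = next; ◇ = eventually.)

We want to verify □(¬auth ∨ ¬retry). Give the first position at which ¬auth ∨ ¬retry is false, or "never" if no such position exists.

never

¬auth ∨ ¬retry holds at every position 0..8, and those are all the positions the trace ever visits, so the invariant □(¬auth ∨ ¬retry) is never violated.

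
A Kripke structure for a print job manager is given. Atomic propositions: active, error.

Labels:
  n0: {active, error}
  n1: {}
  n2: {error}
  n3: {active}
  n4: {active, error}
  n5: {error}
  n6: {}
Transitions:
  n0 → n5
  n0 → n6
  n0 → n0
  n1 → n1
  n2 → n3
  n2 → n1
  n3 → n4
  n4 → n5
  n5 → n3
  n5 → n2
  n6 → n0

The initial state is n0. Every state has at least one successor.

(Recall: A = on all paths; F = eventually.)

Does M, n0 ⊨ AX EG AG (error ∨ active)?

No

States satisfying EG AG (error ∨ active): ∅.
States satisfying AX EG AG (error ∨ active): ∅.
n0 ∉ Sat(AX EG AG (error ∨ active)).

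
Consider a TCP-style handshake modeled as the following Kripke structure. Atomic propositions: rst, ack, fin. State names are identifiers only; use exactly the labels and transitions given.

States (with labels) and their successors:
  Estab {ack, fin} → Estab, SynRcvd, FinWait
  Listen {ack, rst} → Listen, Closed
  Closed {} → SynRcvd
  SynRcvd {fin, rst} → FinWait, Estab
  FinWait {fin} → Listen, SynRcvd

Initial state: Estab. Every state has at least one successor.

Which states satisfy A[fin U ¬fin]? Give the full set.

{Listen, Closed}

States satisfying fin: {Estab, SynRcvd, FinWait}.
States satisfying ¬fin: {Listen, Closed}.
States satisfying A[fin U ¬fin]: {Listen, Closed}.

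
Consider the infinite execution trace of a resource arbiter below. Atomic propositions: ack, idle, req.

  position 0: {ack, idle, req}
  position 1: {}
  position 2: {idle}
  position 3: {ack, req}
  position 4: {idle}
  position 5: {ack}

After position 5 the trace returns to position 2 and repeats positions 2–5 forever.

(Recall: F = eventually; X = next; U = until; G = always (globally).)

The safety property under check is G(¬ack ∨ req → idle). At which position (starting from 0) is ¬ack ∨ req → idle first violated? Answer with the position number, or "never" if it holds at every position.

Check ¬ack ∨ req → idle at each position in order: 0 ✓.
At position 1 the labels are {}, so ¬ack ∨ req → idle is false there. This is the first violation.

1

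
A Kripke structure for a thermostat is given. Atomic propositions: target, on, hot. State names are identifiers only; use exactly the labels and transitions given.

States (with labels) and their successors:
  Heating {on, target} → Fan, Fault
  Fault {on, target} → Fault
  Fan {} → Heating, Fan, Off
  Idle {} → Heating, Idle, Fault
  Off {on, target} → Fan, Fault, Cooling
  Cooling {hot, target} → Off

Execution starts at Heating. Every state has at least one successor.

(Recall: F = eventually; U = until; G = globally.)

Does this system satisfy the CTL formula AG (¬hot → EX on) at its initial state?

States satisfying ¬hot → EX on: {Heating, Fault, Fan, Idle, Off, Cooling}.
States satisfying AG (¬hot → EX on): {Heating, Fault, Fan, Idle, Off, Cooling}.
Every state reachable from Heating satisfies ¬hot → EX on.
Heating ∈ Sat(AG (¬hot → EX on)).

Yes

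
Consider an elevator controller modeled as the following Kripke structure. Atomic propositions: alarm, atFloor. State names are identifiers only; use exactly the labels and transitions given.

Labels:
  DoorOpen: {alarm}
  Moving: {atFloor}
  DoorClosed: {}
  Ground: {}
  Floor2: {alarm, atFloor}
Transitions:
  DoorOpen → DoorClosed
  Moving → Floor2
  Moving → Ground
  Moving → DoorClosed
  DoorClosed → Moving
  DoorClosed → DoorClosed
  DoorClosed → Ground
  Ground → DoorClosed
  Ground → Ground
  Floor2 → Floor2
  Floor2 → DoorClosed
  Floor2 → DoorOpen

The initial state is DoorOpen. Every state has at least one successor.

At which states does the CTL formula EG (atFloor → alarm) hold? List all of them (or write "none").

{DoorOpen, DoorClosed, Ground, Floor2}

States satisfying atFloor → alarm: {DoorOpen, DoorClosed, Ground, Floor2}.
States satisfying EG (atFloor → alarm): {DoorOpen, DoorClosed, Ground, Floor2}.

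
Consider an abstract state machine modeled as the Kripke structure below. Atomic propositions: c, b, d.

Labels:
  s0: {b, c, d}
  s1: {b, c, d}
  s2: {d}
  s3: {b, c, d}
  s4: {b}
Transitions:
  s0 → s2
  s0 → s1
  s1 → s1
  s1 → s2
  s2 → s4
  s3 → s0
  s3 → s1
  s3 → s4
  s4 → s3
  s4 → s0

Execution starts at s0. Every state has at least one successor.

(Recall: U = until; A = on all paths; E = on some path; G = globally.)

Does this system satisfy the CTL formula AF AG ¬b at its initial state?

States satisfying AG ¬b: ∅.
States satisfying AF AG ¬b: ∅.
There is a path from s0 along which AG ¬b never holds.
s0 ∉ Sat(AF AG ¬b).

Does not hold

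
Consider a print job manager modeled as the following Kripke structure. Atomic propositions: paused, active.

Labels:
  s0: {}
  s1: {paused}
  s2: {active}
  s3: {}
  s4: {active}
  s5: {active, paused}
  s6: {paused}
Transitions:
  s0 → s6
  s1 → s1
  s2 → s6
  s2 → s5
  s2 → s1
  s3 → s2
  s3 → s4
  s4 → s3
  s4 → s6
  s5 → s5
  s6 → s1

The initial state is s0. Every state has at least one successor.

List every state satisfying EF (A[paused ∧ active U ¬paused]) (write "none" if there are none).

States satisfying A[paused ∧ active U ¬paused]: {s0, s2, s3, s4}.
States satisfying EF (A[paused ∧ active U ¬paused]): {s0, s2, s3, s4}.

{s0, s2, s3, s4}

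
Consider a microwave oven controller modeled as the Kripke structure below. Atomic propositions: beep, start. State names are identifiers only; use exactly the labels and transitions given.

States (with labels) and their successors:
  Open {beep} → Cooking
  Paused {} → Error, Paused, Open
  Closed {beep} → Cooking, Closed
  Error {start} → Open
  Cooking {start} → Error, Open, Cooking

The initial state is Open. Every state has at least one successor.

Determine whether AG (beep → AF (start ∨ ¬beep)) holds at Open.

States satisfying beep → AF (start ∨ ¬beep): {Open, Paused, Error, Cooking}.
States satisfying AG (beep → AF (start ∨ ¬beep)): {Open, Paused, Error, Cooking}.
Every state reachable from Open satisfies beep → AF (start ∨ ¬beep).
Open ∈ Sat(AG (beep → AF (start ∨ ¬beep))).

Yes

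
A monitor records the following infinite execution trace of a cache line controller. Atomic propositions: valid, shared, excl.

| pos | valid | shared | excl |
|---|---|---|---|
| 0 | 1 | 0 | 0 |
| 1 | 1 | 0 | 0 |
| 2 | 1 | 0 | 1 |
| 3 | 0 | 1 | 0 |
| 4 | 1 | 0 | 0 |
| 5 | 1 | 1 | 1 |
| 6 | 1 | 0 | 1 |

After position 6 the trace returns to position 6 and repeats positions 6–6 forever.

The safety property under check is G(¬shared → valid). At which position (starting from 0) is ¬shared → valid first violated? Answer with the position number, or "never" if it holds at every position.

never

¬shared → valid holds at every position 0..6, and those are all the positions the trace ever visits, so the invariant G(¬shared → valid) is never violated.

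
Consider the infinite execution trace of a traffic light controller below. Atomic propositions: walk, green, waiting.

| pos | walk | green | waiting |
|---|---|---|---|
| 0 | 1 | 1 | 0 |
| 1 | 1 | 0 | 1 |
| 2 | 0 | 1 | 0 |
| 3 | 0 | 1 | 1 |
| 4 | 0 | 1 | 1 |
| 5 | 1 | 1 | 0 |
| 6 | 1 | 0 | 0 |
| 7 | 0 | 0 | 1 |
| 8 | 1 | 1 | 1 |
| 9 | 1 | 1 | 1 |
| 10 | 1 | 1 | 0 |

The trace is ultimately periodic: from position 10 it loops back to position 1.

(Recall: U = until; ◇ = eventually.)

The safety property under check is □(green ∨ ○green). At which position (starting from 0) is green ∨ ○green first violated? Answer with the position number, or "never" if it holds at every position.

6

Check green ∨ ○green at each position in order: 0 ✓, 1 ✓, 2 ✓, 3 ✓, 4 ✓, 5 ✓.
At position 6 the labels are {walk} and the next position 7 has {waiting}, so green ∨ ○green is false there. This is the first violation.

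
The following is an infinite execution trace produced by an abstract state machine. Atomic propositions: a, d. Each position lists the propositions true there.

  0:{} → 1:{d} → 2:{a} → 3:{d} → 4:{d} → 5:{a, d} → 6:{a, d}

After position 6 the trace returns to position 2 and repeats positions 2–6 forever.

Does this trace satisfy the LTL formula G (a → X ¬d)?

Violated

a → X ¬d must hold at every position from 0 onward. It fails at position 2, so G (a → X ¬d) is false.
Positions where a holds: 2, 5, 6.
Check X ¬d at each: 2→fails, 5→fails, 6→ok.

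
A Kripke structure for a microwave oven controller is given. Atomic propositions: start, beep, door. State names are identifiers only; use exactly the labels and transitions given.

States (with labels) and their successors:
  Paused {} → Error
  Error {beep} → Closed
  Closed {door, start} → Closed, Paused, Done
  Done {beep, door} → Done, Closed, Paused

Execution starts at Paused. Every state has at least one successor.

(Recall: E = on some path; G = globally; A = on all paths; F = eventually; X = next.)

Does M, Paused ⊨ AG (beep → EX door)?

Holds

States satisfying beep → EX door: {Paused, Error, Closed, Done}.
States satisfying AG (beep → EX door): {Paused, Error, Closed, Done}.
Every state reachable from Paused satisfies beep → EX door.
Paused ∈ Sat(AG (beep → EX door)).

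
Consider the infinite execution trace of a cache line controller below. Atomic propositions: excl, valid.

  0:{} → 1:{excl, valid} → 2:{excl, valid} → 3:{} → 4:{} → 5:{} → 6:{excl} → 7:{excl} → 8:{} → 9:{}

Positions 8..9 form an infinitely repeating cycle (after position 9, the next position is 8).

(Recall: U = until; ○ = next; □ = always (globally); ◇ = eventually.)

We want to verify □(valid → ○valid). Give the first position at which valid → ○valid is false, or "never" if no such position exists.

2

Check valid → ○valid at each position in order: 0 ✓, 1 ✓.
At position 2 the labels are {excl, valid} and the next position 3 has {}, so valid → ○valid is false there. This is the first violation.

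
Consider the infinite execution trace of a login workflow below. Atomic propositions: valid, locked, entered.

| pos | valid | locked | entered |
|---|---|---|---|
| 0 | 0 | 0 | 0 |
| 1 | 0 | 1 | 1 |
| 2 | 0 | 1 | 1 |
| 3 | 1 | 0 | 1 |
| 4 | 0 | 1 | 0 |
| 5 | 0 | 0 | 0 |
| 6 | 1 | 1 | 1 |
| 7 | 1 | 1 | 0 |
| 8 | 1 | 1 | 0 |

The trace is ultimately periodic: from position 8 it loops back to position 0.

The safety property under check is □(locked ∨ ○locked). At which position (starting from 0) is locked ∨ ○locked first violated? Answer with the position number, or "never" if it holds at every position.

locked ∨ ○locked holds at every position 0..8, and those are all the positions the trace ever visits, so the invariant □(locked ∨ ○locked) is never violated.

never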